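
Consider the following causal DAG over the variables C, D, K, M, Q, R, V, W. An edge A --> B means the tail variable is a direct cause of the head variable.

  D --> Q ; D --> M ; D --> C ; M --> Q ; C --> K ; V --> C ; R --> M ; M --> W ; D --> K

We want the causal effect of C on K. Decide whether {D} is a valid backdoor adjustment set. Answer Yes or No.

Yes

Backdoor paths from C to K (paths whose first edge points into C):
  P1: C <- D -> K
Condition 1 (no descendant of C in the set): holds — descendants of C are {K}; none are in {D}.
Condition 2 (every backdoor path blocked by {D}):
  P1: blocked at fork node D ∈ conditioning set.
{D} satisfies the backdoor criterion.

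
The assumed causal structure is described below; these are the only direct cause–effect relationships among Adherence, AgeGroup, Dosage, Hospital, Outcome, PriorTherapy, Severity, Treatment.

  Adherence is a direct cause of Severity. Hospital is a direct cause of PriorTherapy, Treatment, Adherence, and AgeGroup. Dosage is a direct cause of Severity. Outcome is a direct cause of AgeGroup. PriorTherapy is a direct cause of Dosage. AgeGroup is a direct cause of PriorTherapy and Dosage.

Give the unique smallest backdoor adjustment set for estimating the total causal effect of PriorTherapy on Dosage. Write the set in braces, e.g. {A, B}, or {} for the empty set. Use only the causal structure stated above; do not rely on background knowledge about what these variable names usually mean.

{AgeGroup}

Variables eligible for adjustment (non-descendants of PriorTherapy, excluding PriorTherapy and Dosage): {Adherence, AgeGroup, Hospital, Outcome, Treatment}.
Backdoor paths from PriorTherapy to Dosage:
  P1: PriorTherapy <- Hospital -> Adherence -> Severity <- Dosage
  P2: PriorTherapy <- Hospital -> AgeGroup -> Dosage
  P3: PriorTherapy <- AgeGroup <- Hospital -> Adherence -> Severity <- Dosage
  P4: PriorTherapy <- AgeGroup -> Dosage
The empty set is not sufficient: P2 (PriorTherapy <- Hospital -> AgeGroup -> Dosage) has no collider blocking it and no conditioned non-collider, so it is open.
Try {AgeGroup}:
  P1: blocked at collider Severity (neither it nor any descendant is in the conditioning set).
  P2: blocked at chain node AgeGroup ∈ conditioning set.
  P3: blocked at chain node AgeGroup ∈ conditioning set.
  P4: blocked at fork node AgeGroup ∈ conditioning set.
{AgeGroup} contains no descendant of PriorTherapy and blocks every backdoor path.
No other singleton works — e.g. {Outcome} leaves P2 open — so {AgeGroup} is the unique smallest valid adjustment set.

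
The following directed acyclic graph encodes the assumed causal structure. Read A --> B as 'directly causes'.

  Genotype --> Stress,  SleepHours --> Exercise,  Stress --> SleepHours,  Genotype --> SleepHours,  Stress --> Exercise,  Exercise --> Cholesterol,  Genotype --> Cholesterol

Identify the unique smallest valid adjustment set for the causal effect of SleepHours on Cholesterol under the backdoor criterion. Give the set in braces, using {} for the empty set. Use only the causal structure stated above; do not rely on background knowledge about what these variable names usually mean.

Variables eligible for adjustment (non-descendants of SleepHours, excluding SleepHours and Cholesterol): {Genotype, Stress}.
Backdoor paths from SleepHours to Cholesterol:
  P1: SleepHours <- Genotype -> Stress -> Exercise -> Cholesterol
  P2: SleepHours <- Genotype -> Cholesterol
  P3: SleepHours <- Stress <- Genotype -> Cholesterol
  P4: SleepHours <- Stress -> Exercise -> Cholesterol
The empty set is not sufficient: P1 (SleepHours <- Genotype -> Stress -> Exercise -> Cholesterol) has no collider blocking it and no conditioned non-collider, so it is open.
Try {Genotype, Stress}:
  P1: blocked at fork node Genotype ∈ conditioning set.
  P2: blocked at fork node Genotype ∈ conditioning set.
  P3: blocked at chain node Stress ∈ conditioning set.
  P4: blocked at fork node Stress ∈ conditioning set.
{Genotype, Stress} contains no descendant of SleepHours and blocks every backdoor path.
Every element of {Genotype, Stress} is needed (dropping Genotype leaves P2 open; dropping Stress leaves P4 open), so no proper subset is valid.
Among all size-2 subsets of the eligible variables, only {Genotype, Stress} blocks every backdoor path, so it is the unique smallest valid adjustment set.

{Genotype, Stress}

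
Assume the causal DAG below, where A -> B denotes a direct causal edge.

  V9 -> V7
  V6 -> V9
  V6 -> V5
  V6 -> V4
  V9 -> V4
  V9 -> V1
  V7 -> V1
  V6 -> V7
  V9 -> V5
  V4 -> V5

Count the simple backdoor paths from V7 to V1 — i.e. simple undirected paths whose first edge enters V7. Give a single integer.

A backdoor path from V7 to V1 is any simple undirected path whose first edge points into V7 (i.e. leaves V7 via a parent).
Parents of V7: {V6, V9}.
Enumerating:
  P1: V7 <- V6 -> V9 -> V1
  P2: V7 <- V6 -> V4 <- V9 -> V1
  P3: V7 <- V6 -> V4 -> V5 <- V9 -> V1
  P4: V7 <- V6 -> V5 <- V9 -> V1
  P5: V7 <- V6 -> V5 <- V4 <- V9 -> V1
  P6: V7 <- V9 -> V1
That exhausts the simple backdoor paths. Count: 6.

6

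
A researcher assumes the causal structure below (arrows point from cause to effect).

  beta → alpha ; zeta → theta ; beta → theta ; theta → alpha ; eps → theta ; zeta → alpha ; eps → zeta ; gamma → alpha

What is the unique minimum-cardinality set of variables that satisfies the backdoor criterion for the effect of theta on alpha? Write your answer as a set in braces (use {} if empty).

Variables eligible for adjustment (non-descendants of theta, excluding theta and alpha): {beta, eps, gamma, zeta}.
Backdoor paths from theta to alpha:
  P1: theta <- beta -> alpha
  P2: theta <- eps -> zeta -> alpha
  P3: theta <- zeta -> alpha
The empty set is not sufficient: P1 (theta <- beta -> alpha) has no collider blocking it and no conditioned non-collider, so it is open.
Try {beta, zeta}:
  P1: blocked at fork node beta ∈ conditioning set.
  P2: blocked at chain node zeta ∈ conditioning set.
  P3: blocked at fork node zeta ∈ conditioning set.
{beta, zeta} contains no descendant of theta and blocks every backdoor path.
Every element of {beta, zeta} is needed (dropping beta leaves P1 open; dropping zeta leaves P2 open), so no proper subset is valid.
Among all size-2 subsets of the eligible variables, only {beta, zeta} blocks every backdoor path, so it is the unique smallest valid adjustment set.

{beta, zeta}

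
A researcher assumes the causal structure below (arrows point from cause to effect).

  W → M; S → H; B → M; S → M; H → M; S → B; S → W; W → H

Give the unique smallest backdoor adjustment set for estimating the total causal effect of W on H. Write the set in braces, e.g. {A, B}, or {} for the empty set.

Variables eligible for adjustment (non-descendants of W, excluding W and H): {B, S}.
Backdoor paths from W to H:
  P1: W <- S -> B -> M <- H
  P2: W <- S -> H
  P3: W <- S -> M <- H
The empty set is not sufficient: P2 (W <- S -> H) has no collider blocking it and no conditioned non-collider, so it is open.
Try {S}:
  P1: blocked at fork node S ∈ conditioning set.
  P2: blocked at fork node S ∈ conditioning set.
  P3: blocked at fork node S ∈ conditioning set.
{S} contains no descendant of W and blocks every backdoor path.
No other singleton works — e.g. {B} leaves P2 open — so {S} is the unique smallest valid adjustment set.

{S}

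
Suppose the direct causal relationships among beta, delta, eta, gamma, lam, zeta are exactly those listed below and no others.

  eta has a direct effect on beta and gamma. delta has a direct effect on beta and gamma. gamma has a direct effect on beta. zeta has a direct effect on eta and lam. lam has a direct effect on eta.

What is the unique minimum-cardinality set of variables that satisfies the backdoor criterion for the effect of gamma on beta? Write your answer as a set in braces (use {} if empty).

Variables eligible for adjustment (non-descendants of gamma, excluding gamma and beta): {delta, eta, lam, zeta}.
Backdoor paths from gamma to beta:
  P1: gamma <- delta -> beta
  P2: gamma <- eta -> beta
The empty set is not sufficient: P1 (gamma <- delta -> beta) has no collider blocking it and no conditioned non-collider, so it is open.
Try {delta, eta}:
  P1: blocked at fork node delta ∈ conditioning set.
  P2: blocked at fork node eta ∈ conditioning set.
{delta, eta} contains no descendant of gamma and blocks every backdoor path.
Every element of {delta, eta} is needed (dropping delta leaves P1 open; dropping eta leaves P2 open), so no proper subset is valid.
Among all size-2 subsets of the eligible variables, only {delta, eta} blocks every backdoor path, so it is the unique smallest valid adjustment set.

{delta, eta}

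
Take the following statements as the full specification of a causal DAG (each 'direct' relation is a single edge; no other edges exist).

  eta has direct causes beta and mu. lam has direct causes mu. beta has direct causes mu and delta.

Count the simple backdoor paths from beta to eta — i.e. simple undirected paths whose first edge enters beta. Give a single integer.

1

A backdoor path from beta to eta is any simple undirected path whose first edge points into beta (i.e. leaves beta via a parent).
Parents of beta: {delta, mu}.
Enumerating:
  P1: beta <- mu -> eta
That exhausts the simple backdoor paths. Count: 1.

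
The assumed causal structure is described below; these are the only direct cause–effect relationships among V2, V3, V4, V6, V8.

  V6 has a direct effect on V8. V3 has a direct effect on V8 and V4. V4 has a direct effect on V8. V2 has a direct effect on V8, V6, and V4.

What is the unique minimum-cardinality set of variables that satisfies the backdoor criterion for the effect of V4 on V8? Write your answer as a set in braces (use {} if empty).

Variables eligible for adjustment (non-descendants of V4, excluding V4 and V8): {V2, V3, V6}.
Backdoor paths from V4 to V8:
  P1: V4 <- V3 -> V8
  P2: V4 <- V2 -> V6 -> V8
  P3: V4 <- V2 -> V8
The empty set is not sufficient: P1 (V4 <- V3 -> V8) has no collider blocking it and no conditioned non-collider, so it is open.
Try {V2, V3}:
  P1: blocked at fork node V3 ∈ conditioning set.
  P2: blocked at fork node V2 ∈ conditioning set.
  P3: blocked at fork node V2 ∈ conditioning set.
{V2, V3} contains no descendant of V4 and blocks every backdoor path.
Every element of {V2, V3} is needed (dropping V2 leaves P2 open; dropping V3 leaves P1 open), so no proper subset is valid.
Among all size-2 subsets of the eligible variables, only {V2, V3} blocks every backdoor path, so it is the unique smallest valid adjustment set.

{V2, V3}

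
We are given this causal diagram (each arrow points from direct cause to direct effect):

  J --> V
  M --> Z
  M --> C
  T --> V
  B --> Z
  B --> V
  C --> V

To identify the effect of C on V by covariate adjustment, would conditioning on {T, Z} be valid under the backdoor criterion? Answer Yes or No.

No

Backdoor paths from C to V (paths whose first edge points into C):
  P1: C <- M -> Z <- B -> V
Condition 1 (no descendant of C in the set): holds — descendants of C are {V}; none are in {T, Z}.
Condition 2 (every backdoor path blocked by {T, Z}):
  P1: open — collider(s) Z are conditioned on (or have a conditioned descendant) and no non-collider on the path is in the set.
{T, Z} does not satisfy the backdoor criterion.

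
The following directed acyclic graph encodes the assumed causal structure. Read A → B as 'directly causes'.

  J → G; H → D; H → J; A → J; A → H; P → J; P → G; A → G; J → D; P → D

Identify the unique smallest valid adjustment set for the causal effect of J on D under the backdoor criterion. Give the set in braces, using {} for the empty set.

Variables eligible for adjustment (non-descendants of J, excluding J and D): {A, H, P}.
Backdoor paths from J to D:
  P1: J <- A -> H -> D
  P2: J <- A -> G <- P -> D
  P3: J <- H <- A -> G <- P -> D
  P4: J <- H -> D
  P5: J <- P -> D
  P6: J <- P -> G <- A -> H -> D
The empty set is not sufficient: P1 (J <- A -> H -> D) has no collider blocking it and no conditioned non-collider, so it is open.
Try {H, P}:
  P1: blocked at chain node H ∈ conditioning set.
  P2: blocked at collider G (neither it nor any descendant is in the conditioning set).
  P3: blocked at chain node H ∈ conditioning set.
  P4: blocked at fork node H ∈ conditioning set.
  P5: blocked at fork node P ∈ conditioning set.
  P6: blocked at fork node P ∈ conditioning set.
{H, P} contains no descendant of J and blocks every backdoor path.
Every element of {H, P} is needed (dropping H leaves P1 open; dropping P leaves P5 open), so no proper subset is valid.
Among all size-2 subsets of the eligible variables, only {H, P} blocks every backdoor path, so it is the unique smallest valid adjustment set.

{H, P}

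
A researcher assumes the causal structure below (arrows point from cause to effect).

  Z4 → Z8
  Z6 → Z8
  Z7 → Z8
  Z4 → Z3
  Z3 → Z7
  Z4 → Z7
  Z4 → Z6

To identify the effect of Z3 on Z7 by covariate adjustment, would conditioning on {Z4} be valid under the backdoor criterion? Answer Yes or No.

Yes

Backdoor paths from Z3 to Z7 (paths whose first edge points into Z3):
  P1: Z3 <- Z4 -> Z6 -> Z8 <- Z7
  P2: Z3 <- Z4 -> Z7
  P3: Z3 <- Z4 -> Z8 <- Z7
Condition 1 (no descendant of Z3 in the set): holds — descendants of Z3 are {Z7, Z8}; none are in {Z4}.
Condition 2 (every backdoor path blocked by {Z4}):
  P1: blocked at fork node Z4 ∈ conditioning set.
  P2: blocked at fork node Z4 ∈ conditioning set.
  P3: blocked at fork node Z4 ∈ conditioning set.
{Z4} satisfies the backdoor criterion.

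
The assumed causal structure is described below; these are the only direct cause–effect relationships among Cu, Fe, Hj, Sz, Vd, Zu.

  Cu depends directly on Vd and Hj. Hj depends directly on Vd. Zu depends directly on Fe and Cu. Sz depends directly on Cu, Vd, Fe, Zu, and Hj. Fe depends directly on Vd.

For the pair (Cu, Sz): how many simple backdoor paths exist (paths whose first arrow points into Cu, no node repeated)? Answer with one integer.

A backdoor path from Cu to Sz is any simple undirected path whose first edge points into Cu (i.e. leaves Cu via a parent).
Parents of Cu: {Hj, Vd}.
Enumerating:
  P1: Cu <- Vd -> Hj -> Sz
  P2: Cu <- Vd -> Fe -> Zu -> Sz
  P3: Cu <- Vd -> Fe -> Sz
  P4: Cu <- Vd -> Sz
  P5: Cu <- Hj <- Vd -> Fe -> Zu -> Sz
  P6: Cu <- Hj <- Vd -> Fe -> Sz
  P7: Cu <- Hj <- Vd -> Sz
  P8: Cu <- Hj -> Sz
That exhausts the simple backdoor paths. Count: 8.

8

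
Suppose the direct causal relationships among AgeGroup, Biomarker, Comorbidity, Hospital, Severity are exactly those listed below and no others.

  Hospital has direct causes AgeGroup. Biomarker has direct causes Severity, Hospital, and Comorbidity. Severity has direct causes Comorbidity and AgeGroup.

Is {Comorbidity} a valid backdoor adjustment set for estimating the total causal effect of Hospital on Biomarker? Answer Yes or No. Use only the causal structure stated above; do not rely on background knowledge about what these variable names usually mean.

Backdoor paths from Hospital to Biomarker (paths whose first edge points into Hospital):
  P1: Hospital <- AgeGroup -> Severity <- Comorbidity -> Biomarker
  P2: Hospital <- AgeGroup -> Severity -> Biomarker
Condition 1 (no descendant of Hospital in the set): holds — descendants of Hospital are {Biomarker}; none are in {Comorbidity}.
Condition 2 (every backdoor path blocked by {Comorbidity}):
  P1: blocked at collider Severity (neither it nor any descendant is in the conditioning set).
  P2: open — no interior node is in the conditioning set.
{Comorbidity} does not satisfy the backdoor criterion.

No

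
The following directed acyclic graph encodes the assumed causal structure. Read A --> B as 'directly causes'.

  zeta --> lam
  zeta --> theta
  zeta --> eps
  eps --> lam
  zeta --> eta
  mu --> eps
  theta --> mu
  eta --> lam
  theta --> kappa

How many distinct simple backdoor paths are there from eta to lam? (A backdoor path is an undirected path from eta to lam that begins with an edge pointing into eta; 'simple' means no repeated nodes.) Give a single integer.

A backdoor path from eta to lam is any simple undirected path whose first edge points into eta (i.e. leaves eta via a parent).
Parents of eta: {zeta}.
Enumerating:
  P1: eta <- zeta -> theta -> mu -> eps -> lam
  P2: eta <- zeta -> eps -> lam
  P3: eta <- zeta -> lam
That exhausts the simple backdoor paths. Count: 3.

3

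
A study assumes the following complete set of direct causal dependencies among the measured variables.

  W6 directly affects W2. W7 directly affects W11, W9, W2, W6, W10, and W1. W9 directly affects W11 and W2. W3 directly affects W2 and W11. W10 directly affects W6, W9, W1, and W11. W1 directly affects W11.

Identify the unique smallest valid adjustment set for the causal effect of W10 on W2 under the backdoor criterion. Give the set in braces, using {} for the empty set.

Variables eligible for adjustment (non-descendants of W10, excluding W10 and W2): {W3, W7}.
Backdoor paths from W10 to W2:
  P1: W10 <- W7 -> W6 -> W2
  P2: W10 <- W7 -> W9 -> W2
  P3: W10 <- W7 -> W9 -> W11 <- W3 -> W2
  P4: W10 <- W7 -> W1 -> W11 <- W9 -> W2
  P5: W10 <- W7 -> W1 -> W11 <- W3 -> W2
  P6: W10 <- W7 -> W2
  P7: W10 <- W7 -> W11 <- W9 -> W2
  P8: W10 <- W7 -> W11 <- W3 -> W2
The empty set is not sufficient: P1 (W10 <- W7 -> W6 -> W2) has no collider blocking it and no conditioned non-collider, so it is open.
Try {W7}:
  P1: blocked at fork node W7 ∈ conditioning set.
  P2: blocked at fork node W7 ∈ conditioning set.
  P3: blocked at fork node W7 ∈ conditioning set.
  P4: blocked at fork node W7 ∈ conditioning set.
  P5: blocked at fork node W7 ∈ conditioning set.
  P6: blocked at fork node W7 ∈ conditioning set.
  P7: blocked at fork node W7 ∈ conditioning set.
  P8: blocked at fork node W7 ∈ conditioning set.
{W7} contains no descendant of W10 and blocks every backdoor path.
No other singleton works — e.g. {W3} leaves P1 open — so {W7} is the unique smallest valid adjustment set.

{W7}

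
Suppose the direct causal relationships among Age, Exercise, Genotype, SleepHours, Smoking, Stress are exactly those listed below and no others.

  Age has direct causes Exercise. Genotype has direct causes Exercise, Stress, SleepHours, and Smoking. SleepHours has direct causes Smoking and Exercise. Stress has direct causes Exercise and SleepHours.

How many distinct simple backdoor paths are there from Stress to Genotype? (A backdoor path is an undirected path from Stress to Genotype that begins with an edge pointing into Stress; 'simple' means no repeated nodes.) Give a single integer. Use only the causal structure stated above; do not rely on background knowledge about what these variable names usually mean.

A backdoor path from Stress to Genotype is any simple undirected path whose first edge points into Stress (i.e. leaves Stress via a parent).
Parents of Stress: {Exercise, SleepHours}.
Enumerating:
  P1: Stress <- Exercise -> SleepHours <- Smoking -> Genotype
  P2: Stress <- Exercise -> SleepHours -> Genotype
  P3: Stress <- Exercise -> Genotype
  P4: Stress <- SleepHours <- Exercise -> Genotype
  P5: Stress <- SleepHours <- Smoking -> Genotype
  P6: Stress <- SleepHours -> Genotype
That exhausts the simple backdoor paths. Count: 6.

6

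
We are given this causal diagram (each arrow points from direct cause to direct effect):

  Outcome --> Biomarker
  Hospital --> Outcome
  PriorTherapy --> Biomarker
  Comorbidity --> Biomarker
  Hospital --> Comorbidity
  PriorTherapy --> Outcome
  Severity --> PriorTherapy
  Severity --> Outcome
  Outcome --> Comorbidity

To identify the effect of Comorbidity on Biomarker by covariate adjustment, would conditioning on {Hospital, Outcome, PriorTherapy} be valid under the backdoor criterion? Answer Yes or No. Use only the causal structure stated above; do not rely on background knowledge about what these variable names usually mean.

Backdoor paths from Comorbidity to Biomarker (paths whose first edge points into Comorbidity):
  P1: Comorbidity <- Hospital -> Outcome <- Severity -> PriorTherapy -> Biomarker
  P2: Comorbidity <- Hospital -> Outcome <- PriorTherapy -> Biomarker
  P3: Comorbidity <- Hospital -> Outcome -> Biomarker
  P4: Comorbidity <- Outcome <- Severity -> PriorTherapy -> Biomarker
  P5: Comorbidity <- Outcome <- PriorTherapy -> Biomarker
  P6: Comorbidity <- Outcome -> Biomarker
Condition 1 (no descendant of Comorbidity in the set): holds — descendants of Comorbidity are {Biomarker}; none are in {Hospital, Outcome, PriorTherapy}.
Condition 2 (every backdoor path blocked by {Hospital, Outcome, PriorTherapy}):
  P1: blocked at fork node Hospital ∈ conditioning set.
  P2: blocked at fork node Hospital ∈ conditioning set.
  P3: blocked at fork node Hospital ∈ conditioning set.
  P4: blocked at chain node Outcome ∈ conditioning set.
  P5: blocked at chain node Outcome ∈ conditioning set.
  P6: blocked at fork node Outcome ∈ conditioning set.
{Hospital, Outcome, PriorTherapy} satisfies the backdoor criterion.

Yes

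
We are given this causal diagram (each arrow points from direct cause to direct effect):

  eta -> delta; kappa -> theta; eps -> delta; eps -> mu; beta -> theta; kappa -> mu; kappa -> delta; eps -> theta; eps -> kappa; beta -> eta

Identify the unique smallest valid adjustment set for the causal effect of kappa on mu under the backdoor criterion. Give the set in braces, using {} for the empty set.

Variables eligible for adjustment (non-descendants of kappa, excluding kappa and mu): {beta, eps, eta}.
Backdoor paths from kappa to mu:
  P1: kappa <- eps -> mu
The empty set is not sufficient: P1 (kappa <- eps -> mu) has no collider blocking it and no conditioned non-collider, so it is open.
Try {eps}:
  P1: blocked at fork node eps ∈ conditioning set.
{eps} contains no descendant of kappa and blocks every backdoor path.
No other singleton works — e.g. {beta} leaves P1 open — so {eps} is the unique smallest valid adjustment set.

{eps}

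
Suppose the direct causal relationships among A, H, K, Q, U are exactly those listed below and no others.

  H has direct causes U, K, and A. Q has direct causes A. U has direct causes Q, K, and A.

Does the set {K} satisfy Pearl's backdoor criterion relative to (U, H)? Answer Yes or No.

Backdoor paths from U to H (paths whose first edge points into U):
  P1: U <- A -> H
  P2: U <- Q <- A -> H
  P3: U <- K -> H
Condition 1 (no descendant of U in the set): holds — descendants of U are {H}; none are in {K}.
Condition 2 (every backdoor path blocked by {K}):
  P1: open — no interior node is in the conditioning set.
  P2: open — no interior node is in the conditioning set.
  P3: blocked at fork node K ∈ conditioning set.
{K} does not satisfy the backdoor criterion.

No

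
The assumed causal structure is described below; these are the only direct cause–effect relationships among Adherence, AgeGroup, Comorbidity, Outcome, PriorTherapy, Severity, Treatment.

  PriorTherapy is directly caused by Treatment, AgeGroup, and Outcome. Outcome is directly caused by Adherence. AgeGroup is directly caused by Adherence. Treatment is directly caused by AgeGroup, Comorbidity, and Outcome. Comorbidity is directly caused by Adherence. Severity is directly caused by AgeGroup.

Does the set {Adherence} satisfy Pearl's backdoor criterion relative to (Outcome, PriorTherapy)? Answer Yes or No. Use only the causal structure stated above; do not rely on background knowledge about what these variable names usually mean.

Backdoor paths from Outcome to PriorTherapy (paths whose first edge points into Outcome):
  P1: Outcome <- Adherence -> Comorbidity -> Treatment <- AgeGroup -> PriorTherapy
  P2: Outcome <- Adherence -> Comorbidity -> Treatment -> PriorTherapy
  P3: Outcome <- Adherence -> AgeGroup -> Treatment -> PriorTherapy
  P4: Outcome <- Adherence -> AgeGroup -> PriorTherapy
Condition 1 (no descendant of Outcome in the set): holds — descendants of Outcome are {PriorTherapy, Treatment}; none are in {Adherence}.
Condition 2 (every backdoor path blocked by {Adherence}):
  P1: blocked at fork node Adherence ∈ conditioning set.
  P2: blocked at fork node Adherence ∈ conditioning set.
  P3: blocked at fork node Adherence ∈ conditioning set.
  P4: blocked at fork node Adherence ∈ conditioning set.
{Adherence} satisfies the backdoor criterion.

Yes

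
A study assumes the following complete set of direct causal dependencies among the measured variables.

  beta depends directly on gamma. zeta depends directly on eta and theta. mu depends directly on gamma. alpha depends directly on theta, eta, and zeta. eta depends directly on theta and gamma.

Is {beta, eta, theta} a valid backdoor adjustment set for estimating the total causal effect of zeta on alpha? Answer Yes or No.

Backdoor paths from zeta to alpha (paths whose first edge points into zeta):
  P1: zeta <- theta -> eta -> alpha
  P2: zeta <- theta -> alpha
  P3: zeta <- eta <- theta -> alpha
  P4: zeta <- eta -> alpha
Condition 1 (no descendant of zeta in the set): holds — descendants of zeta are {alpha}; none are in {beta, eta, theta}.
Condition 2 (every backdoor path blocked by {beta, eta, theta}):
  P1: blocked at fork node theta ∈ conditioning set.
  P2: blocked at fork node theta ∈ conditioning set.
  P3: blocked at chain node eta ∈ conditioning set.
  P4: blocked at fork node eta ∈ conditioning set.
{beta, eta, theta} satisfies the backdoor criterion.

Yes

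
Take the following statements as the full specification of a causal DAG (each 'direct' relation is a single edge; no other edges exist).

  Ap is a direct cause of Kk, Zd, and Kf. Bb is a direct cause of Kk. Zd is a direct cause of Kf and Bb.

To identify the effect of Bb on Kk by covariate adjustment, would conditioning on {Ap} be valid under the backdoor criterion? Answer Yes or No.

Yes

Backdoor paths from Bb to Kk (paths whose first edge points into Bb):
  P1: Bb <- Zd <- Ap -> Kk
  P2: Bb <- Zd -> Kf <- Ap -> Kk
Condition 1 (no descendant of Bb in the set): holds — descendants of Bb are {Kk}; none are in {Ap}.
Condition 2 (every backdoor path blocked by {Ap}):
  P1: blocked at fork node Ap ∈ conditioning set.
  P2: blocked at collider Kf (neither it nor any descendant is in the conditioning set).
{Ap} satisfies the backdoor criterion.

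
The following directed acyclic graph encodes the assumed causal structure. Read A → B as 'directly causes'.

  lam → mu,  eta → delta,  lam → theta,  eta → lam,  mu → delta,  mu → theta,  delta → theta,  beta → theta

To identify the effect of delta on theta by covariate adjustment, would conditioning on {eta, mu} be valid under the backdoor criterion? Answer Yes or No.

Backdoor paths from delta to theta (paths whose first edge points into delta):
  P1: delta <- eta -> lam -> mu -> theta
  P2: delta <- eta -> lam -> theta
  P3: delta <- mu <- lam -> theta
  P4: delta <- mu -> theta
Condition 1 (no descendant of delta in the set): holds — descendants of delta are {theta}; none are in {eta, mu}.
Condition 2 (every backdoor path blocked by {eta, mu}):
  P1: blocked at fork node eta ∈ conditioning set.
  P2: blocked at fork node eta ∈ conditioning set.
  P3: blocked at chain node mu ∈ conditioning set.
  P4: blocked at fork node mu ∈ conditioning set.
{eta, mu} satisfies the backdoor criterion.

Yes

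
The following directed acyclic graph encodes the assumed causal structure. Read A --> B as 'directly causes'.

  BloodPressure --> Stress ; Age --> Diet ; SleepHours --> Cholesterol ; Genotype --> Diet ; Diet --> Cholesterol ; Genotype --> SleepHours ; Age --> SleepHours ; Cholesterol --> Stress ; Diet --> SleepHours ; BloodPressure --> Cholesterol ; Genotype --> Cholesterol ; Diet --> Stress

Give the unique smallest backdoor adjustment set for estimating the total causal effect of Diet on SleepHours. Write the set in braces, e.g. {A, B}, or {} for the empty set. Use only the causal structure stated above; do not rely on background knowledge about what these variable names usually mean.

{Age, Genotype}

Variables eligible for adjustment (non-descendants of Diet, excluding Diet and SleepHours): {Age, BloodPressure, Genotype}.
Backdoor paths from Diet to SleepHours:
  P1: Diet <- Age -> SleepHours
  P2: Diet <- Genotype -> SleepHours
  P3: Diet <- Genotype -> Cholesterol <- SleepHours
The empty set is not sufficient: P1 (Diet <- Age -> SleepHours) has no collider blocking it and no conditioned non-collider, so it is open.
Try {Age, Genotype}:
  P1: blocked at fork node Age ∈ conditioning set.
  P2: blocked at fork node Genotype ∈ conditioning set.
  P3: blocked at fork node Genotype ∈ conditioning set.
{Age, Genotype} contains no descendant of Diet and blocks every backdoor path.
Every element of {Age, Genotype} is needed (dropping Age leaves P1 open; dropping Genotype leaves P2 open), so no proper subset is valid.
Among all size-2 subsets of the eligible variables, only {Age, Genotype} blocks every backdoor path, so it is the unique smallest valid adjustment set.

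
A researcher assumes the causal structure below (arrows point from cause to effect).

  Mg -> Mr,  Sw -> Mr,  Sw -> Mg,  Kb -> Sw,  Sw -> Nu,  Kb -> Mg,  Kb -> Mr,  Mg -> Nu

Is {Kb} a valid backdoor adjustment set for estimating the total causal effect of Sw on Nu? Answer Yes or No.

Backdoor paths from Sw to Nu (paths whose first edge points into Sw):
  P1: Sw <- Kb -> Mg -> Nu
  P2: Sw <- Kb -> Mr <- Mg -> Nu
Condition 1 (no descendant of Sw in the set): holds — descendants of Sw are {Mg, Mr, Nu}; none are in {Kb}.
Condition 2 (every backdoor path blocked by {Kb}):
  P1: blocked at fork node Kb ∈ conditioning set.
  P2: blocked at fork node Kb ∈ conditioning set.
{Kb} satisfies the backdoor criterion.

Yes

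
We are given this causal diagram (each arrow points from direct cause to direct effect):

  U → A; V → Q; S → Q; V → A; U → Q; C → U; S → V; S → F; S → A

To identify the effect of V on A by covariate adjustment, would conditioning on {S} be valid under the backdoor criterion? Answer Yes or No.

Backdoor paths from V to A (paths whose first edge points into V):
  P1: V <- S -> A
  P2: V <- S -> Q <- U -> A
Condition 1 (no descendant of V in the set): holds — descendants of V are {A, Q}; none are in {S}.
Condition 2 (every backdoor path blocked by {S}):
  P1: blocked at fork node S ∈ conditioning set.
  P2: blocked at fork node S ∈ conditioning set.
{S} satisfies the backdoor criterion.

Yes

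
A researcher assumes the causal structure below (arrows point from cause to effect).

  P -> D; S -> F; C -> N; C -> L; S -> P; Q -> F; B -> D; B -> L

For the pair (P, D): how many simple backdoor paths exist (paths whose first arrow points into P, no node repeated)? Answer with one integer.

0

A backdoor path from P to D is any simple undirected path whose first edge points into P (i.e. leaves P via a parent).
Parents of P: {S}.
No simple path from any parent of P reaches D without revisiting P, so there are no backdoor paths.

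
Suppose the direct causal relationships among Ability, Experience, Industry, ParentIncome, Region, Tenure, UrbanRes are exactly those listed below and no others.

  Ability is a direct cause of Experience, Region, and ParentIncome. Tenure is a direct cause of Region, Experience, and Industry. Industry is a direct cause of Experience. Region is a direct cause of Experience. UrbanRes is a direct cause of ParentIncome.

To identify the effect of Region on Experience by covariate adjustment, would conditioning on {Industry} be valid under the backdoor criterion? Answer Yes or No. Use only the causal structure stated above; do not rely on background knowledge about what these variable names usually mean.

Backdoor paths from Region to Experience (paths whose first edge points into Region):
  P1: Region <- Tenure -> Industry -> Experience
  P2: Region <- Tenure -> Experience
  P3: Region <- Ability -> Experience
Condition 1 (no descendant of Region in the set): holds — descendants of Region are {Experience}; none are in {Industry}.
Condition 2 (every backdoor path blocked by {Industry}):
  P1: blocked at chain node Industry ∈ conditioning set.
  P2: open — no interior node is in the conditioning set.
  P3: open — no interior node is in the conditioning set.
{Industry} does not satisfy the backdoor criterion.

No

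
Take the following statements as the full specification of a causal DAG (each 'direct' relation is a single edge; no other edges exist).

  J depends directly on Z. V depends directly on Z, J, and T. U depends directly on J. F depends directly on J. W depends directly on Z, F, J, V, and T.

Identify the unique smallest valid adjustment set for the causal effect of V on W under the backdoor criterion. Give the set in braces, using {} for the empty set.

Variables eligible for adjustment (non-descendants of V, excluding V and W): {F, J, T, U, Z}.
Backdoor paths from V to W:
  P1: V <- Z -> J -> F -> W
  P2: V <- Z -> J -> W
  P3: V <- Z -> W
  P4: V <- J <- Z -> W
  P5: V <- J -> F -> W
  P6: V <- J -> W
  P7: V <- T -> W
The empty set is not sufficient: P1 (V <- Z -> J -> F -> W) has no collider blocking it and no conditioned non-collider, so it is open.
Try {J, T, Z}:
  P1: blocked at fork node Z ∈ conditioning set.
  P2: blocked at fork node Z ∈ conditioning set.
  P3: blocked at fork node Z ∈ conditioning set.
  P4: blocked at chain node J ∈ conditioning set.
  P5: blocked at fork node J ∈ conditioning set.
  P6: blocked at fork node J ∈ conditioning set.
  P7: blocked at fork node T ∈ conditioning set.
{J, T, Z} contains no descendant of V and blocks every backdoor path.
Every element of {J, T, Z} is needed (dropping J leaves P5 open; dropping T leaves P7 open; dropping Z leaves P3 open), so no proper subset is valid.
Among all size-3 subsets of the eligible variables, only {J, T, Z} blocks every backdoor path, so it is the unique smallest valid adjustment set.

{J, T, Z}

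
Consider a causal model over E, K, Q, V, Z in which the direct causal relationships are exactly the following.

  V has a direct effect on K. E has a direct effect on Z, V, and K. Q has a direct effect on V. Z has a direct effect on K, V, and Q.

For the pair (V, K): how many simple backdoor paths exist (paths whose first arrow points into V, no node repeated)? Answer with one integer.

6

A backdoor path from V to K is any simple undirected path whose first edge points into V (i.e. leaves V via a parent).
Parents of V: {E, Q, Z}.
Enumerating:
  P1: V <- E -> Z -> K
  P2: V <- E -> K
  P3: V <- Z <- E -> K
  P4: V <- Z -> K
  P5: V <- Q <- Z <- E -> K
  P6: V <- Q <- Z -> K
That exhausts the simple backdoor paths. Count: 6.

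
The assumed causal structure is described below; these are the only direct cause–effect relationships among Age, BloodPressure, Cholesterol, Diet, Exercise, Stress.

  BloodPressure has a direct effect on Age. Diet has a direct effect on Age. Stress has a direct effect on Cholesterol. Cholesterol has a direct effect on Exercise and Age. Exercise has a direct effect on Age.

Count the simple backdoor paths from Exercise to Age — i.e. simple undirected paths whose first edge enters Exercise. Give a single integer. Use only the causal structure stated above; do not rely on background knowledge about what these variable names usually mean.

1

A backdoor path from Exercise to Age is any simple undirected path whose first edge points into Exercise (i.e. leaves Exercise via a parent).
Parents of Exercise: {Cholesterol}.
Enumerating:
  P1: Exercise <- Cholesterol -> Age
That exhausts the simple backdoor paths. Count: 1.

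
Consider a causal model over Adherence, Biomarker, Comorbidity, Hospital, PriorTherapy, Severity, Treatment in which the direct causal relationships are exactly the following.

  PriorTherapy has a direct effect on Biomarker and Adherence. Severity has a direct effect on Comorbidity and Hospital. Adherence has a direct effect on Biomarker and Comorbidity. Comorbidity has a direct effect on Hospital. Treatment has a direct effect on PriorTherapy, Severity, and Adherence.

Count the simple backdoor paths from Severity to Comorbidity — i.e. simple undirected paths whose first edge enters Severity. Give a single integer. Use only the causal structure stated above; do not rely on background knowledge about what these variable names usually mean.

3

A backdoor path from Severity to Comorbidity is any simple undirected path whose first edge points into Severity (i.e. leaves Severity via a parent).
Parents of Severity: {Treatment}.
Enumerating:
  P1: Severity <- Treatment -> PriorTherapy -> Adherence -> Comorbidity
  P2: Severity <- Treatment -> PriorTherapy -> Biomarker <- Adherence -> Comorbidity
  P3: Severity <- Treatment -> Adherence -> Comorbidity
That exhausts the simple backdoor paths. Count: 3.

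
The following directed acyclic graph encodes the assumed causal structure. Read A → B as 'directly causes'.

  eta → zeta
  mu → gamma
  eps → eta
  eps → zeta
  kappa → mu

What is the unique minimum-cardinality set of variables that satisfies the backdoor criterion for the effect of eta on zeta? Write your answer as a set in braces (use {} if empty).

Variables eligible for adjustment (non-descendants of eta, excluding eta and zeta): {eps, gamma, kappa, mu}.
Backdoor paths from eta to zeta:
  P1: eta <- eps -> zeta
The empty set is not sufficient: P1 (eta <- eps -> zeta) has no collider blocking it and no conditioned non-collider, so it is open.
Try {eps}:
  P1: blocked at fork node eps ∈ conditioning set.
{eps} contains no descendant of eta and blocks every backdoor path.
No other singleton works — e.g. {kappa} leaves P1 open — so {eps} is the unique smallest valid adjustment set.

{eps}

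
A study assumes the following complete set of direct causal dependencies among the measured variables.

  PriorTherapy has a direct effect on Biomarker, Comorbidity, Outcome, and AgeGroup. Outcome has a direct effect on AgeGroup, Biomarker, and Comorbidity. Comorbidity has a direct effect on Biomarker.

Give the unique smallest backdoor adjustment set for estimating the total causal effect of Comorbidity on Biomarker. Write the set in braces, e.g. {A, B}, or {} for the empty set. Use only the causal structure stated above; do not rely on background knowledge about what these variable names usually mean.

Variables eligible for adjustment (non-descendants of Comorbidity, excluding Comorbidity and Biomarker): {AgeGroup, Outcome, PriorTherapy}.
Backdoor paths from Comorbidity to Biomarker:
  P1: Comorbidity <- PriorTherapy -> Outcome -> Biomarker
  P2: Comorbidity <- PriorTherapy -> AgeGroup <- Outcome -> Biomarker
  P3: Comorbidity <- PriorTherapy -> Biomarker
  P4: Comorbidity <- Outcome <- PriorTherapy -> Biomarker
  P5: Comorbidity <- Outcome -> AgeGroup <- PriorTherapy -> Biomarker
  P6: Comorbidity <- Outcome -> Biomarker
The empty set is not sufficient: P1 (Comorbidity <- PriorTherapy -> Outcome -> Biomarker) has no collider blocking it and no conditioned non-collider, so it is open.
Try {Outcome, PriorTherapy}:
  P1: blocked at fork node PriorTherapy ∈ conditioning set.
  P2: blocked at fork node PriorTherapy ∈ conditioning set.
  P3: blocked at fork node PriorTherapy ∈ conditioning set.
  P4: blocked at chain node Outcome ∈ conditioning set.
  P5: blocked at fork node Outcome ∈ conditioning set.
  P6: blocked at fork node Outcome ∈ conditioning set.
{Outcome, PriorTherapy} contains no descendant of Comorbidity and blocks every backdoor path.
Every element of {Outcome, PriorTherapy} is needed (dropping Outcome leaves P6 open; dropping PriorTherapy leaves P3 open), so no proper subset is valid.
Among all size-2 subsets of the eligible variables, only {Outcome, PriorTherapy} blocks every backdoor path, so it is the unique smallest valid adjustment set.

{Outcome, PriorTherapy}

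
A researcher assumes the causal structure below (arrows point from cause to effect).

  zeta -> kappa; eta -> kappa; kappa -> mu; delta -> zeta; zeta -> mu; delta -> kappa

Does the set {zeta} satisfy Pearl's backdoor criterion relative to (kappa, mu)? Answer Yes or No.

Yes

Backdoor paths from kappa to mu (paths whose first edge points into kappa):
  P1: kappa <- delta -> zeta -> mu
  P2: kappa <- zeta -> mu
Condition 1 (no descendant of kappa in the set): holds — descendants of kappa are {mu}; none are in {zeta}.
Condition 2 (every backdoor path blocked by {zeta}):
  P1: blocked at chain node zeta ∈ conditioning set.
  P2: blocked at fork node zeta ∈ conditioning set.
{zeta} satisfies the backdoor criterion.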